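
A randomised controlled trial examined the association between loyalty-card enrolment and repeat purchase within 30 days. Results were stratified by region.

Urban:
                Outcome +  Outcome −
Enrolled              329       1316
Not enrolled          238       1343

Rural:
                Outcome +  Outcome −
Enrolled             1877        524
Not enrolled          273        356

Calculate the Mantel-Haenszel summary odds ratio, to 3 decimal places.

OR_MH = Σ(aᵢdᵢ/nᵢ) / Σ(bᵢcᵢ/nᵢ), where nᵢ is the stratum total.
Stratum 1 (Urban): n = 3226; a·d/n = 329·1343/3226 = 136.9644; b·c/n = 1316·238/3226 = 97.0887
Stratum 2 (Rural): n = 3030; a·d/n = 1877·356/3030 = 220.5320; b·c/n = 524·273/3030 = 47.2119
OR_MH = (136.9644 + 220.5320) / (97.0887 + 47.2119) = 357.4964 / 144.3005 = 2.47744

2.477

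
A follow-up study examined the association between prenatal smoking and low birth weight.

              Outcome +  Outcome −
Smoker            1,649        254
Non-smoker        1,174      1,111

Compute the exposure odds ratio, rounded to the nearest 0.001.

6.144

Cells: a = 1649, b = 254, c = 1174, d = 1111.
OR = (a·d)/(b·c) = (1649 × 1111) / (254 × 1174) = 1832039 / 298196 = 6.14374
The odds of low birth weight are about 6.14 times as high in the smoker group.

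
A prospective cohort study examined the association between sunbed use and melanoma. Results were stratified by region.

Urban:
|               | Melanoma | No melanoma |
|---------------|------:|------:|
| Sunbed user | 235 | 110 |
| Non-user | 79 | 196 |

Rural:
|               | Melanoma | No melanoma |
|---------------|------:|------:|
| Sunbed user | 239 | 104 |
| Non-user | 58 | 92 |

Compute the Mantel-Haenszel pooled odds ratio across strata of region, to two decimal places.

OR_MH = Σ(aᵢdᵢ/nᵢ) / Σ(bᵢcᵢ/nᵢ), where nᵢ is the stratum total.
Stratum 1 (Urban): n = 620; a·d/n = 235·196/620 = 74.2903; b·c/n = 110·79/620 = 14.0161
Stratum 2 (Rural): n = 493; a·d/n = 239·92/493 = 44.6004; b·c/n = 104·58/493 = 12.2353
OR_MH = (74.2903 + 44.6004) / (14.0161 + 12.2353) = 118.8907 / 26.2514 = 4.52893

4.53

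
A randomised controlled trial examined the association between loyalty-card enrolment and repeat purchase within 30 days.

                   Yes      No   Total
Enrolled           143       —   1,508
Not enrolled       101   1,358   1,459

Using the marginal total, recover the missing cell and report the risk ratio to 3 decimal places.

1.370

The missing cell is in the exposed row: 1508 − 143 = 1365.
So a = 143, b = 1365, c = 101, d = 1358.
RR = [a/(a+b)] / [c/(c+d)] = (143/1508) / (101/1459) = 0.09483/0.06923 = 1.36984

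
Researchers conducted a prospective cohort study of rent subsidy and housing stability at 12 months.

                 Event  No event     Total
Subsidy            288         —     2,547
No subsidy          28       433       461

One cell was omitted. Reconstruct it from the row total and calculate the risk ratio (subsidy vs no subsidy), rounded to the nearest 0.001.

The missing cell is in the exposed row: 2547 − 288 = 2259.
So a = 288, b = 2259, c = 28, d = 433.
RR = [a/(a+b)] / [c/(c+d)] = (288/2547) / (28/461) = 0.11307/0.06074 = 1.86169

1.862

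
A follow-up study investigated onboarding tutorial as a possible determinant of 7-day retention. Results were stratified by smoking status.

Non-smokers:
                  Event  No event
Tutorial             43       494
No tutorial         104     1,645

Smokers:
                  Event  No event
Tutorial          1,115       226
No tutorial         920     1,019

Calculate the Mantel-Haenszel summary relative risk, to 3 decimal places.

1.728

RR_MH = Σ(aᵢ·n₀ᵢ/nᵢ) / Σ(cᵢ·n₁ᵢ/nᵢ), with n₁ᵢ = aᵢ+bᵢ (exposed), n₀ᵢ = cᵢ+dᵢ (unexposed), nᵢ = n₁ᵢ+n₀ᵢ.
Stratum 1 (Non-smokers): n₁ = 537, n₀ = 1749, n = 2286; a·n₀/n = 43·1749/2286 = 32.8990; c·n₁/n = 104·537/2286 = 24.4304
Stratum 2 (Smokers): n₁ = 1341, n₀ = 1939, n = 3280; a·n₀/n = 1115·1939/3280 = 659.1418; c·n₁/n = 920·1341/3280 = 376.1341
RR_MH = (32.8990 + 659.1418) / (24.4304 + 376.1341) = 692.0407 / 400.5646 = 1.72766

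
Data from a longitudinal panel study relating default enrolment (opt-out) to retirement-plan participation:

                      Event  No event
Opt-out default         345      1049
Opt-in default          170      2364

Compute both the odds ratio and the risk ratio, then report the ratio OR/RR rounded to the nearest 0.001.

1.240

Cells: a = 345, b = 1049, c = 170, d = 2364.
OR = (345·2364)/(1049·170) = 815580/178330 = 4.57343
Risk in exposed = 345/1394 = 0.24749; risk in unexposed = 170/2534 = 0.06709; RR = 3.68905
OR/RR = 4.57343 / 3.68905 = 1.23973
The outcome is not rare, so the OR lies further from 1 than the RR.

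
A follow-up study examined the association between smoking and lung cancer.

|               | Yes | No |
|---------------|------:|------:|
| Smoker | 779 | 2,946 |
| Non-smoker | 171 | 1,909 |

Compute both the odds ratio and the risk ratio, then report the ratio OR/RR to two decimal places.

Cells: a = 779, b = 2946, c = 171, d = 1909.
OR = (779·1909)/(2946·171) = 1487111/503766 = 2.95199
Risk in exposed = 779/3725 = 0.20913; risk in unexposed = 171/2080 = 0.08221; RR = 2.54377
OR/RR = 2.95199 / 2.54377 = 1.16048
The outcome is not rare, so the OR lies further from 1 than the RR.

1.16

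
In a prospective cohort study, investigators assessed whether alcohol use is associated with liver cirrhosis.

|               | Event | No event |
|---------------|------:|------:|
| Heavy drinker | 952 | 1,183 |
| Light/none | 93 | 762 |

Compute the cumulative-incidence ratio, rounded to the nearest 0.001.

4.099

Cells: a = 952, b = 1183, c = 93, d = 762.
Risk in exposed = 952/2135 = 0.44590; risk in unexposed = 93/855 = 0.10877.
RR = 0.44590 / 0.10877 = 4.09942
The risk among the exposed is 4.10 times that among the unexposed.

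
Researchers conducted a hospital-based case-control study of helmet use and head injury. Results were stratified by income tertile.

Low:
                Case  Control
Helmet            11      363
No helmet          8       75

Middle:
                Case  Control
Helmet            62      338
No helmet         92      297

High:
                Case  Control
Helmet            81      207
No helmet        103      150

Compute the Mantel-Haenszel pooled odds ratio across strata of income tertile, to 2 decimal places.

0.56

OR_MH = Σ(aᵢdᵢ/nᵢ) / Σ(bᵢcᵢ/nᵢ), where nᵢ is the stratum total.
Stratum 1 (Low): n = 457; a·d/n = 11·75/457 = 1.8053; b·c/n = 363·8/457 = 6.3545
Stratum 2 (Middle): n = 789; a·d/n = 62·297/789 = 23.3384; b·c/n = 338·92/789 = 39.4119
Stratum 3 (High): n = 541; a·d/n = 81·150/541 = 22.4584; b·c/n = 207·103/541 = 39.4104
OR_MH = (1.8053 + 23.3384 + 22.4584) / (6.3545 + 39.4119 + 39.4104) = 47.6021 / 85.1768 = 0.55886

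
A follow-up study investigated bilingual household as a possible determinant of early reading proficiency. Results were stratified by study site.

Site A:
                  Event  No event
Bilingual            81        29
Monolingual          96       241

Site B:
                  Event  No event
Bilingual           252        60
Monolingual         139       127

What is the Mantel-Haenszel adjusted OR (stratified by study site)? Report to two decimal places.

OR_MH = Σ(aᵢdᵢ/nᵢ) / Σ(bᵢcᵢ/nᵢ), where nᵢ is the stratum total.
Stratum 1 (Site A): n = 447; a·d/n = 81·241/447 = 43.6711; b·c/n = 29·96/447 = 6.2282
Stratum 2 (Site B): n = 578; a·d/n = 252·127/578 = 55.3702; b·c/n = 60·139/578 = 14.4291
OR_MH = (43.6711 + 55.3702) / (6.2282 + 14.4291) = 99.0414 / 20.6573 = 4.79451

4.79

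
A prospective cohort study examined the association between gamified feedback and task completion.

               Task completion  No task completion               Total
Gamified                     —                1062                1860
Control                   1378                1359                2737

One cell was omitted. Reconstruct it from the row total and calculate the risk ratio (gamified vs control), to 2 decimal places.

The missing cell is in the exposed row: 1860 − 1062 = 798.
So a = 798, b = 1062, c = 1378, d = 1359.
RR = [a/(a+b)] / [c/(c+d)] = (798/1860) / (1378/2737) = 0.42903/0.50347 = 0.85215

0.85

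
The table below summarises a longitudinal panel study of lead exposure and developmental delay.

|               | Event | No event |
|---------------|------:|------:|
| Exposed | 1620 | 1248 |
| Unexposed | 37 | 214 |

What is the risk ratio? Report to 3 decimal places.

3.832

Cells: a = 1620, b = 1248, c = 37, d = 214.
Risk in exposed = 1620/2868 = 0.56485; risk in unexposed = 37/251 = 0.14741.
RR = 0.56485 / 0.14741 = 3.83184
The risk among the exposed is 3.83 times that among the unexposed.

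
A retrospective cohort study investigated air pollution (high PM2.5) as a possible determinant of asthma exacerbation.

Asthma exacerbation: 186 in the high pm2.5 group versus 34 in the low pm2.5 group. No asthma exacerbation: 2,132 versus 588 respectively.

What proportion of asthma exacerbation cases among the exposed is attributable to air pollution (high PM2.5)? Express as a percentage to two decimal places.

From the description: a = 186, b = 2132, c = 34, d = 588.
Risk in exposed = 186/2318 = 0.08024; risk in unexposed = 34/622 = 0.05466.
RR = 0.08024/0.05466 = 1.46795
AR% = (RR − 1)/RR × 100 = (1.46795 − 1)/1.46795 × 100 = 31.8777%

31.88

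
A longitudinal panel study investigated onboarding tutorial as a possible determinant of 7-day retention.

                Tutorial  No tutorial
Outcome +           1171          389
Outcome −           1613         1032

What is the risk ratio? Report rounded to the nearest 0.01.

1.54

Reading the table with exposure as columns: a = 1171 (Tutorial, case), b = 1613 (Tutorial, non-case), c = 389 (No tutorial, case), d = 1032.
Risk in exposed = 1171/2784 = 0.42062; risk in unexposed = 389/1421 = 0.27375.
RR = 0.42062 / 0.27375 = 1.53650
The risk among the exposed is 1.54 times that among the unexposed.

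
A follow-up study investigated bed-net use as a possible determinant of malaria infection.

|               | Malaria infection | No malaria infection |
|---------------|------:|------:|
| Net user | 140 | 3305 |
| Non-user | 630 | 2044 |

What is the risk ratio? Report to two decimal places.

0.17

Cells: a = 140, b = 3305, c = 630, d = 2044.
Risk in exposed = 140/3445 = 0.04064; risk in unexposed = 630/2674 = 0.23560.
RR = 0.04064 / 0.23560 = 0.17249
The risk is 83% lower among the exposed than among the unexposed.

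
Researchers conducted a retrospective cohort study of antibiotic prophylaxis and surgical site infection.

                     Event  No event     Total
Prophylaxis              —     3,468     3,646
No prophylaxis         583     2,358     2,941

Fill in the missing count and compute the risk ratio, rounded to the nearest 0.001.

The missing cell is in the exposed row: 3646 − 3468 = 178.
So a = 178, b = 3468, c = 583, d = 2358.
RR = [a/(a+b)] / [c/(c+d)] = (178/3646) / (583/2941) = 0.04882/0.19823 = 0.24628

0.246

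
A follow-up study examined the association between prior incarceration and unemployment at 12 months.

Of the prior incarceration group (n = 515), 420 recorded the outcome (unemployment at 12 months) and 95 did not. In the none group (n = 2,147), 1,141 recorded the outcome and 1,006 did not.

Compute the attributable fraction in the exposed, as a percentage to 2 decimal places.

34.84

From the description: a = 420, b = 95, c = 1141, d = 1006.
Risk in exposed = 420/515 = 0.81553; risk in unexposed = 1141/2147 = 0.53144.
RR = 0.81553/0.53144 = 1.53458
AR% = (RR − 1)/RR × 100 = (1.53458 − 1)/1.53458 × 100 = 34.8354%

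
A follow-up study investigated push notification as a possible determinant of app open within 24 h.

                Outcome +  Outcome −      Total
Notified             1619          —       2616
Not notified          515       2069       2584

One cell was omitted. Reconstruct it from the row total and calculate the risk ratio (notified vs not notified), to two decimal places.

The missing cell is in the exposed row: 2616 − 1619 = 997.
So a = 1619, b = 997, c = 515, d = 2069.
RR = [a/(a+b)] / [c/(c+d)] = (1619/2616) / (515/2584) = 0.61888/0.19930 = 3.10523

3.11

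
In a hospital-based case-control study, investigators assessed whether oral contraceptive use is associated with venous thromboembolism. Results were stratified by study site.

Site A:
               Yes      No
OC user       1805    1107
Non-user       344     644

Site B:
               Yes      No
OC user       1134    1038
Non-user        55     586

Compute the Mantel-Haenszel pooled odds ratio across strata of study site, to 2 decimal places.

4.53

OR_MH = Σ(aᵢdᵢ/nᵢ) / Σ(bᵢcᵢ/nᵢ), where nᵢ is the stratum total.
Stratum 1 (Site A): n = 3900; a·d/n = 1805·644/3900 = 298.0564; b·c/n = 1107·344/3900 = 97.6431
Stratum 2 (Site B): n = 2813; a·d/n = 1134·586/2813 = 236.2332; b·c/n = 1038·55/2813 = 20.2951
OR_MH = (298.0564 + 236.2332) / (97.6431 + 20.2951) = 534.2896 / 117.9381 = 4.53025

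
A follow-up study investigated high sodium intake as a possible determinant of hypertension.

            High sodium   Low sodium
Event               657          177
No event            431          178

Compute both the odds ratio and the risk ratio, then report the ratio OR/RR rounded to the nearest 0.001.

Reading the table with exposure as columns: a = 657 (High sodium, case), b = 431 (High sodium, non-case), c = 177 (Low sodium, case), d = 178.
OR = (657·178)/(431·177) = 116946/76287 = 1.53297
Risk in exposed = 657/1088 = 0.60386; risk in unexposed = 177/355 = 0.49859; RR = 1.21113
OR/RR = 1.53297 / 1.21113 = 1.26574
The outcome is not rare, so the OR lies further from 1 than the RR.

1.266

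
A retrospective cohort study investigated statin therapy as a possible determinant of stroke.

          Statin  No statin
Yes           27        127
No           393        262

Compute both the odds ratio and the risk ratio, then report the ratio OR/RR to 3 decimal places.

0.720

Reading the table with exposure as columns: a = 27 (Statin, case), b = 393 (Statin, non-case), c = 127 (No statin, case), d = 262.
OR = (27·262)/(393·127) = 7074/49911 = 0.14173
Risk in exposed = 27/420 = 0.06429; risk in unexposed = 127/389 = 0.32648; RR = 0.19691
OR/RR = 0.14173 / 0.19691 = 0.71979
The outcome is not rare, so the OR lies further from 1 than the RR.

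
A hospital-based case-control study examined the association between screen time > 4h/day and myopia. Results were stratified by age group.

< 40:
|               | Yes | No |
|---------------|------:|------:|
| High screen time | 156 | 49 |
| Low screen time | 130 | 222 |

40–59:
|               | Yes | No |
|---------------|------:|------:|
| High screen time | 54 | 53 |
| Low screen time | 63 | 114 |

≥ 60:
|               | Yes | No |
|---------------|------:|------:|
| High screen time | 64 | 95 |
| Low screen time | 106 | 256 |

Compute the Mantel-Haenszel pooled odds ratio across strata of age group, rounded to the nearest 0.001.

OR_MH = Σ(aᵢdᵢ/nᵢ) / Σ(bᵢcᵢ/nᵢ), where nᵢ is the stratum total.
Stratum 1 (< 40): n = 557; a·d/n = 156·222/557 = 62.1759; b·c/n = 49·130/557 = 11.4363
Stratum 2 (40–59): n = 284; a·d/n = 54·114/284 = 21.6761; b·c/n = 53·63/284 = 11.7570
Stratum 3 (≥ 60): n = 521; a·d/n = 64·256/521 = 31.4472; b·c/n = 95·106/521 = 19.3282
OR_MH = (62.1759 + 21.6761 + 31.4472) / (11.4363 + 11.7570 + 19.3282) = 115.2992 / 42.5215 = 2.71155

2.712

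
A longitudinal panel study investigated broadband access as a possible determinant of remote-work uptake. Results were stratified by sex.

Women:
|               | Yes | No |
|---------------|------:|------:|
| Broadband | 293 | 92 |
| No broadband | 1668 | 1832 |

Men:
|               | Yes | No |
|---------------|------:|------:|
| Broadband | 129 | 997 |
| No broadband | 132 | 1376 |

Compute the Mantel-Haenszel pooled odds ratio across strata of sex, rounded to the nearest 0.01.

2.30

OR_MH = Σ(aᵢdᵢ/nᵢ) / Σ(bᵢcᵢ/nᵢ), where nᵢ is the stratum total.
Stratum 1 (Women): n = 3885; a·d/n = 293·1832/3885 = 138.1663; b·c/n = 92·1668/3885 = 39.4996
Stratum 2 (Men): n = 2634; a·d/n = 129·1376/2634 = 67.3895; b·c/n = 997·132/2634 = 49.9636
OR_MH = (138.1663 + 67.3895) / (39.4996 + 49.9636) = 205.5558 / 89.4632 = 2.29766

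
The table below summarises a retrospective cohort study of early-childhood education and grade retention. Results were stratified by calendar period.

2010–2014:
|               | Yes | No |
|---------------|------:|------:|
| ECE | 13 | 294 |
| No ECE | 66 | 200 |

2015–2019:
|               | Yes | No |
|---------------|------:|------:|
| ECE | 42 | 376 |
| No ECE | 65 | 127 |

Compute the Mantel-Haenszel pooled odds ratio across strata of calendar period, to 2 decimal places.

OR_MH = Σ(aᵢdᵢ/nᵢ) / Σ(bᵢcᵢ/nᵢ), where nᵢ is the stratum total.
Stratum 1 (2010–2014): n = 573; a·d/n = 13·200/573 = 4.5375; b·c/n = 294·66/573 = 33.8639
Stratum 2 (2015–2019): n = 610; a·d/n = 42·127/610 = 8.7443; b·c/n = 376·65/610 = 40.0656
OR_MH = (4.5375 + 8.7443) / (33.8639 + 40.0656) = 13.2818 / 73.9294 = 0.17965

0.18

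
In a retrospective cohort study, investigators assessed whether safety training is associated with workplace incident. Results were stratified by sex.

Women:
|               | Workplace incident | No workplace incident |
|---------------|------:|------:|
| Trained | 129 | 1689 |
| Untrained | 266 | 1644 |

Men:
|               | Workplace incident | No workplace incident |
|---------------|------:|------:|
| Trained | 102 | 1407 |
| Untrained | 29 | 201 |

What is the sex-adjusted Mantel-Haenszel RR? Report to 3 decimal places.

0.514

RR_MH = Σ(aᵢ·n₀ᵢ/nᵢ) / Σ(cᵢ·n₁ᵢ/nᵢ), with n₁ᵢ = aᵢ+bᵢ (exposed), n₀ᵢ = cᵢ+dᵢ (unexposed), nᵢ = n₁ᵢ+n₀ᵢ.
Stratum 1 (Women): n₁ = 1818, n₀ = 1910, n = 3728; a·n₀/n = 129·1910/3728 = 66.0917; c·n₁/n = 266·1818/3728 = 129.7178
Stratum 2 (Men): n₁ = 1509, n₀ = 230, n = 1739; a·n₀/n = 102·230/1739 = 13.4905; c·n₁/n = 29·1509/1739 = 25.1645
RR_MH = (66.0917 + 13.4905) / (129.7178 + 25.1645) = 79.5822 / 154.8823 = 0.51382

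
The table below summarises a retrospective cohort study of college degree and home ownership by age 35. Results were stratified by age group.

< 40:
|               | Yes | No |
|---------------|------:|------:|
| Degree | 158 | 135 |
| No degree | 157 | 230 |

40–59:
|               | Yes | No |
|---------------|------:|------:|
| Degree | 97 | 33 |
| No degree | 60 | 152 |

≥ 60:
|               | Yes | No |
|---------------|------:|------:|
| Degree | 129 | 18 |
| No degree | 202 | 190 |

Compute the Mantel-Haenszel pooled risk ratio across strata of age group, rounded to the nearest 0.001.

RR_MH = Σ(aᵢ·n₀ᵢ/nᵢ) / Σ(cᵢ·n₁ᵢ/nᵢ), with n₁ᵢ = aᵢ+bᵢ (exposed), n₀ᵢ = cᵢ+dᵢ (unexposed), nᵢ = n₁ᵢ+n₀ᵢ.
Stratum 1 (< 40): n₁ = 293, n₀ = 387, n = 680; a·n₀/n = 158·387/680 = 89.9206; c·n₁/n = 157·293/680 = 67.6485
Stratum 2 (40–59): n₁ = 130, n₀ = 212, n = 342; a·n₀/n = 97·212/342 = 60.1287; c·n₁/n = 60·130/342 = 22.8070
Stratum 3 (≥ 60): n₁ = 147, n₀ = 392, n = 539; a·n₀/n = 129·392/539 = 93.8182; c·n₁/n = 202·147/539 = 55.0909
RR_MH = (89.9206 + 60.1287 + 93.8182) / (67.6485 + 22.8070 + 55.0909) = 243.8674 / 145.5465 = 1.67553

1.676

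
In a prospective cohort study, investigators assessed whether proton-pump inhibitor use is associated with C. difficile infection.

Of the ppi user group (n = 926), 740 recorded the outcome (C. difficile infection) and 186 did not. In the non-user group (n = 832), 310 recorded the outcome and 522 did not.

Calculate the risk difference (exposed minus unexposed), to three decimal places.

From the description: a = 740, b = 186, c = 310, d = 522.
Risk in exposed = 740/926 = 0.799136; risk in unexposed = 310/832 = 0.372596.
Risk difference = 0.799136 − 0.372596 = 0.426540

0.427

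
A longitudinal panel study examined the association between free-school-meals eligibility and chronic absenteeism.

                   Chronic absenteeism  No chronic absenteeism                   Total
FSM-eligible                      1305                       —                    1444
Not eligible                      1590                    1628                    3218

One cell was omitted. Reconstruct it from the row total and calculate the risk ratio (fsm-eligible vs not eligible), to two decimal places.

The missing cell is in the exposed row: 1444 − 1305 = 139.
So a = 1305, b = 139, c = 1590, d = 1628.
RR = [a/(a+b)] / [c/(c+d)] = (1305/1444) / (1590/3218) = 0.90374/0.49410 = 1.82908

1.83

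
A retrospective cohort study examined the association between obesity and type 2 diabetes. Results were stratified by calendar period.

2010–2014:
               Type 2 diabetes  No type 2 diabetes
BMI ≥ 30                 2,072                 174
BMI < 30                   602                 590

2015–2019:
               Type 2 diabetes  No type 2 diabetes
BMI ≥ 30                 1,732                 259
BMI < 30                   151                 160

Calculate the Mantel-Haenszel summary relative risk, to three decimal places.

RR_MH = Σ(aᵢ·n₀ᵢ/nᵢ) / Σ(cᵢ·n₁ᵢ/nᵢ), with n₁ᵢ = aᵢ+bᵢ (exposed), n₀ᵢ = cᵢ+dᵢ (unexposed), nᵢ = n₁ᵢ+n₀ᵢ.
Stratum 1 (2010–2014): n₁ = 2246, n₀ = 1192, n = 3438; a·n₀/n = 2072·1192/3438 = 718.3898; c·n₁/n = 602·2246/3438 = 393.2787
Stratum 2 (2015–2019): n₁ = 1991, n₀ = 311, n = 2302; a·n₀/n = 1732·311/2302 = 233.9930; c·n₁/n = 151·1991/2302 = 130.5999
RR_MH = (718.3898 + 233.9930) / (393.2787 + 130.5999) = 952.3828 / 523.8786 = 1.81795

1.818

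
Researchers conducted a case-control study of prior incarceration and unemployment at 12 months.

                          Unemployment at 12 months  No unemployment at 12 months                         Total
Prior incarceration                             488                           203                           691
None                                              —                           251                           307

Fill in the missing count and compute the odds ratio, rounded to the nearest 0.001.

10.775

The missing cell is in the unexposed row: 307 − 251 = 56.
So a = 488, b = 203, c = 56, d = 251.
OR = (a·d)/(b·c) = (488 × 251) / (203 × 56) = 122488 / 11368 = 10.77481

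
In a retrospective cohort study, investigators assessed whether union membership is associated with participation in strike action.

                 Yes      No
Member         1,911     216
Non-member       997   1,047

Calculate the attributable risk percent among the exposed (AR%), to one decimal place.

45.7

Cells: a = 1911, b = 216, c = 997, d = 1047.
Risk in exposed = 1911/2127 = 0.89845; risk in unexposed = 997/2044 = 0.48777.
RR = 0.89845/0.48777 = 1.84195
AR% = (RR − 1)/RR × 100 = (1.84195 − 1)/1.84195 × 100 = 45.7098%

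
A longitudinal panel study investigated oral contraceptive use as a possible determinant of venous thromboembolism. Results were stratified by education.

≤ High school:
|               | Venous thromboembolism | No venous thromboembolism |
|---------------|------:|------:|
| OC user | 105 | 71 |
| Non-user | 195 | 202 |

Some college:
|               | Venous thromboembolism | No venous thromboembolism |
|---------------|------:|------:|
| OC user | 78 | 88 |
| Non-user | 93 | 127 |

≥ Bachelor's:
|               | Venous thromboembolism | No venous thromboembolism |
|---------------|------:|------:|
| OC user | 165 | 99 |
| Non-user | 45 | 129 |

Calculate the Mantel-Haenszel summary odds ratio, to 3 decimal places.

OR_MH = Σ(aᵢdᵢ/nᵢ) / Σ(bᵢcᵢ/nᵢ), where nᵢ is the stratum total.
Stratum 1 (≤ High school): n = 573; a·d/n = 105·202/573 = 37.0157; b·c/n = 71·195/573 = 24.1623
Stratum 2 (Some college): n = 386; a·d/n = 78·127/386 = 25.6632; b·c/n = 88·93/386 = 21.2021
Stratum 3 (≥ Bachelor's): n = 438; a·d/n = 165·129/438 = 48.5959; b·c/n = 99·45/438 = 10.1712
OR_MH = (37.0157 + 25.6632 + 48.5959) / (24.1623 + 21.2021 + 10.1712) = 111.2748 / 55.5356 = 2.00367

2.004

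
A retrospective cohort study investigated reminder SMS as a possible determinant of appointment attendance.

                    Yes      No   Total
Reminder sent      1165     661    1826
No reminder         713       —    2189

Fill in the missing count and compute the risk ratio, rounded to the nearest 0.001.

1.959

The missing cell is in the unexposed row: 2189 − 713 = 1476.
So a = 1165, b = 661, c = 713, d = 1476.
RR = [a/(a+b)] / [c/(c+d)] = (1165/1826) / (713/2189) = 0.63801/0.32572 = 1.95876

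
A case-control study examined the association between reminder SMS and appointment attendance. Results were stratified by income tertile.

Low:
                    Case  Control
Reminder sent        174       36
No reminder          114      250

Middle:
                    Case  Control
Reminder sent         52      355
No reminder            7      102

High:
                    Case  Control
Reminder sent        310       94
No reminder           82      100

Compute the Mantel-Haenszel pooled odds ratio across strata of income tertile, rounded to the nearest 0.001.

OR_MH = Σ(aᵢdᵢ/nᵢ) / Σ(bᵢcᵢ/nᵢ), where nᵢ is the stratum total.
Stratum 1 (Low): n = 574; a·d/n = 174·250/574 = 75.7840; b·c/n = 36·114/574 = 7.1498
Stratum 2 (Middle): n = 516; a·d/n = 52·102/516 = 10.2791; b·c/n = 355·7/516 = 4.8159
Stratum 3 (High): n = 586; a·d/n = 310·100/586 = 52.9010; b·c/n = 94·82/586 = 13.1536
OR_MH = (75.7840 + 10.2791 + 52.9010) / (7.1498 + 4.8159 + 13.1536) = 138.9641 / 25.1193 = 5.53216

5.532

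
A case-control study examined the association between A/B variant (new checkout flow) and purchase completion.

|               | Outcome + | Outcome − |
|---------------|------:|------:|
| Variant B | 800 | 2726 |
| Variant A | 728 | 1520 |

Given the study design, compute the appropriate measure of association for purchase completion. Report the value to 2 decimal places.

0.61

Cells: a = 800, b = 2726, c = 728, d = 1520.
This is a case-control study: participants were sampled on outcome status, so risks in the source population cannot be estimated directly — relative risk is not valid here. The odds ratio is the appropriate measure.
OR = (a·d)/(b·c) = (800 × 1520) / (2726 × 728) = 1216000 / 1984528 = 0.61274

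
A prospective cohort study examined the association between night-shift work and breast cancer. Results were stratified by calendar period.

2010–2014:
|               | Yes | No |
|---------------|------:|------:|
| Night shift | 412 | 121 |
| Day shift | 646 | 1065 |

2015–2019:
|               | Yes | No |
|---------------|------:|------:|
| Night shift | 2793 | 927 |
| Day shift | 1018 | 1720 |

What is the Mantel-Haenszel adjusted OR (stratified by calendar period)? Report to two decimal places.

OR_MH = Σ(aᵢdᵢ/nᵢ) / Σ(bᵢcᵢ/nᵢ), where nᵢ is the stratum total.
Stratum 1 (2010–2014): n = 2244; a·d/n = 412·1065/2244 = 195.5348; b·c/n = 121·646/2244 = 34.8333
Stratum 2 (2015–2019): n = 6458; a·d/n = 2793·1720/6458 = 743.8774; b·c/n = 927·1018/6458 = 146.1267
OR_MH = (195.5348 + 743.8774) / (34.8333 + 146.1267) = 939.4121 / 180.9600 = 5.19127

5.19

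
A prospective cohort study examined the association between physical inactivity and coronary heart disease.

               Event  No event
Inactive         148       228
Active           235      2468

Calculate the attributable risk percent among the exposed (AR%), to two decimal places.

Cells: a = 148, b = 228, c = 235, d = 2468.
Risk in exposed = 148/376 = 0.39362; risk in unexposed = 235/2703 = 0.08694.
RR = 0.39362/0.08694 = 4.52743
AR% = (RR − 1)/RR × 100 = (4.52743 − 1)/4.52743 × 100 = 77.9124%

77.91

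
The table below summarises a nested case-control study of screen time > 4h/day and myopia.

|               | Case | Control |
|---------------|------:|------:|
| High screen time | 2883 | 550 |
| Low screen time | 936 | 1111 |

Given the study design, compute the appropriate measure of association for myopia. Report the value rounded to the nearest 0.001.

Cells: a = 2883, b = 550, c = 936, d = 1111.
This is a nested case-control study: participants were sampled on outcome status, so risks in the source population cannot be estimated directly — relative risk is not valid here. The odds ratio is the appropriate measure.
OR = (a·d)/(b·c) = (2883 × 1111) / (550 × 936) = 3203013 / 514800 = 6.22186

6.222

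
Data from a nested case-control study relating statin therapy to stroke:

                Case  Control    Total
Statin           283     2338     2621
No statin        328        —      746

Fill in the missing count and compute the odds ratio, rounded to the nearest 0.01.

0.15

The missing cell is in the unexposed row: 746 − 328 = 418.
So a = 283, b = 2338, c = 328, d = 418.
OR = (a·d)/(b·c) = (283 × 418) / (2338 × 328) = 118294 / 766864 = 0.15426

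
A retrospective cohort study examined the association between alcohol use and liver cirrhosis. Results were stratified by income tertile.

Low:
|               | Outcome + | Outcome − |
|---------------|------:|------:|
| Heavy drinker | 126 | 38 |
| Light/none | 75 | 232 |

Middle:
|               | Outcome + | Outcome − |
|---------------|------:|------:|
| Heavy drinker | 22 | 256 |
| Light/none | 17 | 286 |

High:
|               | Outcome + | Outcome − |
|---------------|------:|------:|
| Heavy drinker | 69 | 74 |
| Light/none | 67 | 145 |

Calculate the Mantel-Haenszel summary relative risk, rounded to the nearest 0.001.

RR_MH = Σ(aᵢ·n₀ᵢ/nᵢ) / Σ(cᵢ·n₁ᵢ/nᵢ), with n₁ᵢ = aᵢ+bᵢ (exposed), n₀ᵢ = cᵢ+dᵢ (unexposed), nᵢ = n₁ᵢ+n₀ᵢ.
Stratum 1 (Low): n₁ = 164, n₀ = 307, n = 471; a·n₀/n = 126·307/471 = 82.1274; c·n₁/n = 75·164/471 = 26.1146
Stratum 2 (Middle): n₁ = 278, n₀ = 303, n = 581; a·n₀/n = 22·303/581 = 11.4733; c·n₁/n = 17·278/581 = 8.1343
Stratum 3 (High): n₁ = 143, n₀ = 212, n = 355; a·n₀/n = 69·212/355 = 41.2056; c·n₁/n = 67·143/355 = 26.9887
RR_MH = (82.1274 + 11.4733 + 41.2056) / (26.1146 + 8.1343 + 26.9887) = 134.8063 / 61.2376 = 2.20136

2.201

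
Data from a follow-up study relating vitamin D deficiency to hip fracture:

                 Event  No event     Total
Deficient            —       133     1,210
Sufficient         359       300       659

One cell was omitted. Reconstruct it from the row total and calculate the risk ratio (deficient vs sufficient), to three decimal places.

The missing cell is in the exposed row: 1210 − 133 = 1077.
So a = 1077, b = 133, c = 359, d = 300.
RR = [a/(a+b)] / [c/(c+d)] = (1077/1210) / (359/659) = 0.89008/0.54476 = 1.63388

1.634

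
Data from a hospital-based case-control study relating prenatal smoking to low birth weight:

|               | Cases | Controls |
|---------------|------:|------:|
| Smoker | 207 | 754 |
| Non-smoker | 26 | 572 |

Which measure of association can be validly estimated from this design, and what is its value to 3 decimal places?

Cells: a = 207, b = 754, c = 26, d = 572.
This is a hospital-based case-control study: participants were sampled on outcome status, so risks in the source population cannot be estimated directly — relative risk is not valid here. The odds ratio is the appropriate measure.
OR = (a·d)/(b·c) = (207 × 572) / (754 × 26) = 118404 / 19604 = 6.03979

6.040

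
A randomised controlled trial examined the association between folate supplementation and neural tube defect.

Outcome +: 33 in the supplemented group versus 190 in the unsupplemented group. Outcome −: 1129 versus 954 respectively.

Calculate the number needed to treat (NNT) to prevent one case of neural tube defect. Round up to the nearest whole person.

8

Risk in treated group = 33/1162 = 0.02840; risk in control = 190/1144 = 0.16608.
Absolute risk reduction = 0.16608 − 0.02840 = 0.13768
NNT = 1 / ARR = 1 / 0.13768 = 7.263 → round up → 8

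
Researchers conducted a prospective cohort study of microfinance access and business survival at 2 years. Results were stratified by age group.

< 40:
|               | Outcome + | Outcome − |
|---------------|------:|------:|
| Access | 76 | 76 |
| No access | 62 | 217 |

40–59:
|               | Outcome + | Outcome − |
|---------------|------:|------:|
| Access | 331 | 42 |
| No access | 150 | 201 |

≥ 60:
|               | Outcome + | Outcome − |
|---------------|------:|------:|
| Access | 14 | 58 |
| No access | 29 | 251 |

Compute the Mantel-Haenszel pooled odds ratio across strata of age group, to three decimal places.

5.740

OR_MH = Σ(aᵢdᵢ/nᵢ) / Σ(bᵢcᵢ/nᵢ), where nᵢ is the stratum total.
Stratum 1 (< 40): n = 431; a·d/n = 76·217/431 = 38.2645; b·c/n = 76·62/431 = 10.9327
Stratum 2 (40–59): n = 724; a·d/n = 331·201/724 = 91.8936; b·c/n = 42·150/724 = 8.7017
Stratum 3 (≥ 60): n = 352; a·d/n = 14·251/352 = 9.9830; b·c/n = 58·29/352 = 4.7784
OR_MH = (38.2645 + 91.8936 + 9.9830) / (10.9327 + 8.7017 + 4.7784) = 140.1411 / 24.4128 = 5.74048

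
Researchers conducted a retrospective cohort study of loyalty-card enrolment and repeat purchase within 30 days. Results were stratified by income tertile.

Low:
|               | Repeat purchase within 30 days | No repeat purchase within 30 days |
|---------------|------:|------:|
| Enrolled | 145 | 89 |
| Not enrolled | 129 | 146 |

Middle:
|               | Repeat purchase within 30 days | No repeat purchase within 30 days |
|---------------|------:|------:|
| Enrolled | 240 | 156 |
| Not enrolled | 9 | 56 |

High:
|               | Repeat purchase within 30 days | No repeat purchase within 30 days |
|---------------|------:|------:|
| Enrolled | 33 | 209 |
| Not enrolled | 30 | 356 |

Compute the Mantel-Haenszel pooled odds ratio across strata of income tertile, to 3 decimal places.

2.514

OR_MH = Σ(aᵢdᵢ/nᵢ) / Σ(bᵢcᵢ/nᵢ), where nᵢ is the stratum total.
Stratum 1 (Low): n = 509; a·d/n = 145·146/509 = 41.5914; b·c/n = 89·129/509 = 22.5560
Stratum 2 (Middle): n = 461; a·d/n = 240·56/461 = 29.1540; b·c/n = 156·9/461 = 3.0456
Stratum 3 (High): n = 628; a·d/n = 33·356/628 = 18.7070; b·c/n = 209·30/628 = 9.9841
OR_MH = (41.5914 + 29.1540 + 18.7070) / (22.5560 + 3.0456 + 9.9841) = 89.4524 / 35.5856 = 2.51372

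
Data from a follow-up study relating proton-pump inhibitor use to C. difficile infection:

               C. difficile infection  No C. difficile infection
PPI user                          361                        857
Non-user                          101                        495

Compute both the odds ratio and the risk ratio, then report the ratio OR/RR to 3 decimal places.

1.180

Cells: a = 361, b = 857, c = 101, d = 495.
OR = (361·495)/(857·101) = 178695/86557 = 2.06448
Risk in exposed = 361/1218 = 0.29639; risk in unexposed = 101/596 = 0.16946; RR = 1.74898
OR/RR = 2.06448 / 1.74898 = 1.18039
The outcome is not rare, so the OR lies further from 1 than the RR.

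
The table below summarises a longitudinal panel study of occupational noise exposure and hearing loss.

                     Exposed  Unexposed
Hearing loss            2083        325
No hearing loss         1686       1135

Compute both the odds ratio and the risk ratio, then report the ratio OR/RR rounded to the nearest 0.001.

Reading the table with exposure as columns: a = 2083 (Exposed, case), b = 1686 (Exposed, non-case), c = 325 (Unexposed, case), d = 1135.
OR = (2083·1135)/(1686·325) = 2364205/547950 = 4.31464
Risk in exposed = 2083/3769 = 0.55267; risk in unexposed = 325/1460 = 0.22260; RR = 2.48275
OR/RR = 4.31464 / 2.48275 = 1.73785
The outcome is not rare, so the OR lies further from 1 than the RR.

1.738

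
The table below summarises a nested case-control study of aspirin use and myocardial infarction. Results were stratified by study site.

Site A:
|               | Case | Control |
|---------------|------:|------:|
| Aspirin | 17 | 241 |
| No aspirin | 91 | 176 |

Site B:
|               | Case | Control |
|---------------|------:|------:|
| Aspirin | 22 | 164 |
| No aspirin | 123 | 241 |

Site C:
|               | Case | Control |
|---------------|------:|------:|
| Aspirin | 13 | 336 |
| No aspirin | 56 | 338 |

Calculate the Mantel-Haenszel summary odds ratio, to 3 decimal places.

0.205

OR_MH = Σ(aᵢdᵢ/nᵢ) / Σ(bᵢcᵢ/nᵢ), where nᵢ is the stratum total.
Stratum 1 (Site A): n = 525; a·d/n = 17·176/525 = 5.6990; b·c/n = 241·91/525 = 41.7733
Stratum 2 (Site B): n = 550; a·d/n = 22·241/550 = 9.6400; b·c/n = 164·123/550 = 36.6764
Stratum 3 (Site C): n = 743; a·d/n = 13·338/743 = 5.9139; b·c/n = 336·56/743 = 25.3244
OR_MH = (5.6990 + 9.6400 + 5.9139) / (41.7733 + 36.6764 + 25.3244) = 21.2529 / 103.7741 = 0.20480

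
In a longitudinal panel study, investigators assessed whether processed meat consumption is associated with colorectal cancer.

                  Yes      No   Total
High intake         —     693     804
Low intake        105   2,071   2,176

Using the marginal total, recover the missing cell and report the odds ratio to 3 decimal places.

3.159

The missing cell is in the exposed row: 804 − 693 = 111.
So a = 111, b = 693, c = 105, d = 2071.
OR = (a·d)/(b·c) = (111 × 2071) / (693 × 105) = 229881 / 72765 = 3.15922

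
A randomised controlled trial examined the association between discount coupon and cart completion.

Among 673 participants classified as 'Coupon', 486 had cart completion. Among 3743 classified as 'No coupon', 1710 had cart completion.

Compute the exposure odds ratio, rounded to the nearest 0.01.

From the description: a = 486, b = 187, c = 1710, d = 2033.
OR = (a·d)/(b·c) = (486 × 2033) / (187 × 1710) = 988038 / 319770 = 3.08984
The odds of cart completion are about 3.09 times as high in the coupon group.

3.09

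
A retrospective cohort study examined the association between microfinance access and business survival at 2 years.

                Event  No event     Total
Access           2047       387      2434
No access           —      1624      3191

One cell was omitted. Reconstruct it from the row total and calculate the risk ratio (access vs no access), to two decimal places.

The missing cell is in the unexposed row: 3191 − 1624 = 1567.
So a = 2047, b = 387, c = 1567, d = 1624.
RR = [a/(a+b)] / [c/(c+d)] = (2047/2434) / (1567/3191) = 0.84100/0.49107 = 1.71260

1.71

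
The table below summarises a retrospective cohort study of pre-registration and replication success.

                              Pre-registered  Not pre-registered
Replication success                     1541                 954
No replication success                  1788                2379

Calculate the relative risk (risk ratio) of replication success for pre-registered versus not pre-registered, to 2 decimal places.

Reading the table with exposure as columns: a = 1541 (Pre-registered, case), b = 1788 (Pre-registered, non-case), c = 954 (Not pre-registered, case), d = 2379.
Risk in exposed = 1541/3329 = 0.46290; risk in unexposed = 954/3333 = 0.28623.
RR = 0.46290 / 0.28623 = 1.61724
The risk among the exposed is 1.62 times that among the unexposed.

1.62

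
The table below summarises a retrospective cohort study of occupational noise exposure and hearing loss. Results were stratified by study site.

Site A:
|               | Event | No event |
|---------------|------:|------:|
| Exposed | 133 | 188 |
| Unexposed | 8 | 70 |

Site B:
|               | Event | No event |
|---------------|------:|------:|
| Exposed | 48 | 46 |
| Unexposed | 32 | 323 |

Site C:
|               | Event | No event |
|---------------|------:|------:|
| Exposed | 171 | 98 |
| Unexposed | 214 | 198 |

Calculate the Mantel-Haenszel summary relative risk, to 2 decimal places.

RR_MH = Σ(aᵢ·n₀ᵢ/nᵢ) / Σ(cᵢ·n₁ᵢ/nᵢ), with n₁ᵢ = aᵢ+bᵢ (exposed), n₀ᵢ = cᵢ+dᵢ (unexposed), nᵢ = n₁ᵢ+n₀ᵢ.
Stratum 1 (Site A): n₁ = 321, n₀ = 78, n = 399; a·n₀/n = 133·78/399 = 26.0000; c·n₁/n = 8·321/399 = 6.4361
Stratum 2 (Site B): n₁ = 94, n₀ = 355, n = 449; a·n₀/n = 48·355/449 = 37.9510; c·n₁/n = 32·94/449 = 6.6993
Stratum 3 (Site C): n₁ = 269, n₀ = 412, n = 681; a·n₀/n = 171·412/681 = 103.4537; c·n₁/n = 214·269/681 = 84.5316
RR_MH = (26.0000 + 37.9510 + 103.4537) / (6.4361 + 6.6993 + 84.5316) = 167.4047 / 97.6670 = 1.71404

1.71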